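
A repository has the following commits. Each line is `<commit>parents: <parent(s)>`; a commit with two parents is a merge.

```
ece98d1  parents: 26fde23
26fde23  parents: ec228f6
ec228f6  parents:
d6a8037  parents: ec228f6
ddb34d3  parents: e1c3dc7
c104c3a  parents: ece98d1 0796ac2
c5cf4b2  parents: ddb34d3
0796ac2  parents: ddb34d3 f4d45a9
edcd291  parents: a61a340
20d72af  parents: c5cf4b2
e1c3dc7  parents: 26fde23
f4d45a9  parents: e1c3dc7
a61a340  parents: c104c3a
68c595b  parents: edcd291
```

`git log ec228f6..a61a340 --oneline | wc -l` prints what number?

8

Reachable from a61a340: {0796ac2, 26fde23, a61a340, c104c3a, ddb34d3, e1c3dc7, ec228f6, ece98d1, f4d45a9}.
Reachable from ec228f6: {ec228f6}.
In a61a340's history but not ec228f6's: {0796ac2, 26fde23, a61a340, c104c3a, ddb34d3, e1c3dc7, ece98d1, f4d45a9} — 8 commits.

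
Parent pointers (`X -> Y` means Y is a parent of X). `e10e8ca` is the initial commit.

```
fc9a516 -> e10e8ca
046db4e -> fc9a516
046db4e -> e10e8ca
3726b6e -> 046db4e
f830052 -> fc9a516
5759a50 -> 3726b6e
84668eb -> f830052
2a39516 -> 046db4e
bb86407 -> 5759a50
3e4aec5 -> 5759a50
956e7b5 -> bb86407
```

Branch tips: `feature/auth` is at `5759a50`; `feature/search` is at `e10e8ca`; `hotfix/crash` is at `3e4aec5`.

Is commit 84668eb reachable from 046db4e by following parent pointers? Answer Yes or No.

Ancestors of 046db4e: {046db4e, e10e8ca, fc9a516}.
84668eb is not in that set, so it is not an ancestor of 046db4e.

No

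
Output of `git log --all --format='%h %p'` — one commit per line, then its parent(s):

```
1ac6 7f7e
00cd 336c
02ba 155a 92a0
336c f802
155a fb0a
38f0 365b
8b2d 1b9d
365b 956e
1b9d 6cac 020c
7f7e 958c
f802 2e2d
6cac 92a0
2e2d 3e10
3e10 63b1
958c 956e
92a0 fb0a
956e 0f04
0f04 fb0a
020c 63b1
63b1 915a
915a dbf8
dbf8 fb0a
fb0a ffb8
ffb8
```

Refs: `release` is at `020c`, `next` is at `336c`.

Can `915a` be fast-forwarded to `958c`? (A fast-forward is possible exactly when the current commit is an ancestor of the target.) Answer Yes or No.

No

A fast-forward from 915a to 958c is possible iff 915a is an ancestor of 958c.
Ancestors of 958c: {0f04, 956e, 958c, fb0a, ffb8}.
915a is not among them, so fast-forward is not possible.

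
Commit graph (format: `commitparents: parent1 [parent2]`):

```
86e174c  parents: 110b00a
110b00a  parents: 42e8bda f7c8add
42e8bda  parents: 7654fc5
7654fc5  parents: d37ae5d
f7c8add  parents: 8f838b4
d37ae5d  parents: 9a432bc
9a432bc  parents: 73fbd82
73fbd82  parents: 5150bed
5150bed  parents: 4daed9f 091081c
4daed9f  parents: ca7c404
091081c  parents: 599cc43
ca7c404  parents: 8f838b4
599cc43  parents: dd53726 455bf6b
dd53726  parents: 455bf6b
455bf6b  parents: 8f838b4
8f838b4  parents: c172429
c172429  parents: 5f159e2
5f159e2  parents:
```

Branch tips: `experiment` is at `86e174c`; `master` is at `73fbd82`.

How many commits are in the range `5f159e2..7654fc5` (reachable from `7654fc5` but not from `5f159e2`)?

Reachable from 7654fc5: {091081c, 455bf6b, 4daed9f, 5150bed, 599cc43, 5f159e2, 73fbd82, 7654fc5, 8f838b4, 9a432bc, c172429, ca7c404, d37ae5d, dd53726}.
Reachable from 5f159e2: {5f159e2}.
In 7654fc5's history but not 5f159e2's: {091081c, 455bf6b, 4daed9f, 5150bed, 599cc43, 73fbd82, 7654fc5, 8f838b4, 9a432bc, c172429, ca7c404, d37ae5d, dd53726} — 13 commits.

13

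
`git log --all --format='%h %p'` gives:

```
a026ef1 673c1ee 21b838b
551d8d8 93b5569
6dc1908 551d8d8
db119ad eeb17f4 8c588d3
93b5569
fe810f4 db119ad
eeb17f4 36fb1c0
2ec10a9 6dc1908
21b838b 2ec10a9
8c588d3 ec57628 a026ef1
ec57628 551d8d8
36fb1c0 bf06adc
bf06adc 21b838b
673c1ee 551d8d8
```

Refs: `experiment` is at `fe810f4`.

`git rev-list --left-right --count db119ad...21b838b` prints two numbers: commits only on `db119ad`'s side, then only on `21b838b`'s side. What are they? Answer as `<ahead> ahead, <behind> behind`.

Reachable from db119ad: {21b838b, 2ec10a9, 36fb1c0, 551d8d8, 673c1ee, 6dc1908, 8c588d3, 93b5569, a026ef1, bf06adc, db119ad, ec57628, eeb17f4}.
Reachable from 21b838b: {21b838b, 2ec10a9, 551d8d8, 6dc1908, 93b5569}.
Only in db119ad's history (ahead): {36fb1c0, 673c1ee, 8c588d3, a026ef1, bf06adc, db119ad, ec57628, eeb17f4} — 8.
Only in 21b838b's history (behind): {} — 0.

8 ahead, 0 behind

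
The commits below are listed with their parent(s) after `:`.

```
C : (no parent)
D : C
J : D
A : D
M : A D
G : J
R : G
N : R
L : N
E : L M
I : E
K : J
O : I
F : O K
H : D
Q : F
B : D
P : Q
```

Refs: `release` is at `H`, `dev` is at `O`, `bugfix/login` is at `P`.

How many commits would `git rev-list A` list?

3

Walking parent pointers from A: reachable set = {A, C, D}.
That is 3 commits.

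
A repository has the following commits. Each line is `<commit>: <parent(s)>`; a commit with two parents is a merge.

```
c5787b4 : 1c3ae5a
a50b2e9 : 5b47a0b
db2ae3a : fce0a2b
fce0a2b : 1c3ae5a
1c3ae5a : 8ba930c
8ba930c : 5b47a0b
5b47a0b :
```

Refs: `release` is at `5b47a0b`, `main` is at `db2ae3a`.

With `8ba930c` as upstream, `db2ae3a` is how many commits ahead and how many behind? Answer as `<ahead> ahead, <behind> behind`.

3 ahead, 0 behind

Reachable from db2ae3a: {1c3ae5a, 5b47a0b, 8ba930c, db2ae3a, fce0a2b}.
Reachable from 8ba930c: {5b47a0b, 8ba930c}.
Only in db2ae3a's history (ahead): {1c3ae5a, db2ae3a, fce0a2b} — 3.
Only in 8ba930c's history (behind): {} — 0.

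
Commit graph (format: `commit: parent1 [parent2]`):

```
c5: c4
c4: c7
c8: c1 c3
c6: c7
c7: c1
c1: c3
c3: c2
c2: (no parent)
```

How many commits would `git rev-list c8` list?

Walking parent pointers from c8: reachable set = {c1, c2, c3, c8}.
That is 4 commits.

4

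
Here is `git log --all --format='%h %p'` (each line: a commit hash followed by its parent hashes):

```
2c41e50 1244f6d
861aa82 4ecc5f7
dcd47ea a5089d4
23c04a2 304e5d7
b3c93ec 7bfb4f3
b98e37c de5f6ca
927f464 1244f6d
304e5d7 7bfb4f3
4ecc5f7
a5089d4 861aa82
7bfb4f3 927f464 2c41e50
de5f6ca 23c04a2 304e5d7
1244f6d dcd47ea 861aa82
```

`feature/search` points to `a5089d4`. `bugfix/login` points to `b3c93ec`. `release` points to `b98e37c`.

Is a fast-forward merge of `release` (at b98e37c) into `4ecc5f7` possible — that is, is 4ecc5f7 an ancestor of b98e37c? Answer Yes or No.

A fast-forward from 4ecc5f7 to b98e37c is possible iff 4ecc5f7 is an ancestor of b98e37c.
Ancestors of b98e37c: {1244f6d, 23c04a2, 2c41e50, 304e5d7, 4ecc5f7, 7bfb4f3, 861aa82, 927f464, a5089d4, b98e37c, dcd47ea, de5f6ca}.
4ecc5f7 is among them, so fast-forward is possible.

Yes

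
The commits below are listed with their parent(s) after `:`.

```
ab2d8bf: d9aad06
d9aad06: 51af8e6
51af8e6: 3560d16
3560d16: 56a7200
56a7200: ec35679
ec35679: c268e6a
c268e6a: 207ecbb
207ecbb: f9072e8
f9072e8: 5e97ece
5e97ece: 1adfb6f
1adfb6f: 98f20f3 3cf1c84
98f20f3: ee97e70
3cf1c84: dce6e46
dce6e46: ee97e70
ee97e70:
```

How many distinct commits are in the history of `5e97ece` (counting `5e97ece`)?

6

Walking parent pointers from 5e97ece: reachable set = {1adfb6f, 3cf1c84, 5e97ece, 98f20f3, dce6e46, ee97e70}.
That is 6 commits.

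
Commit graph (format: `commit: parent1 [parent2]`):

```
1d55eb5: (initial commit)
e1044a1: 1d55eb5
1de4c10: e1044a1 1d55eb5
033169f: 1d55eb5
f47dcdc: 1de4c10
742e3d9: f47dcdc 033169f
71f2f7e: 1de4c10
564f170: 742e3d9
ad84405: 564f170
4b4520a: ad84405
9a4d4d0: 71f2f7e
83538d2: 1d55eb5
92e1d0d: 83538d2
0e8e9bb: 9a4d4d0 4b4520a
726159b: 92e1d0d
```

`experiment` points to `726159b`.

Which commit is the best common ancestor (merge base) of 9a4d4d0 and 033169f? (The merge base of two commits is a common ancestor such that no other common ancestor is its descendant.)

1d55eb5

Ancestors of 9a4d4d0: {1d55eb5, 1de4c10, 71f2f7e, 9a4d4d0, e1044a1}.
Ancestors of 033169f: {033169f, 1d55eb5}.
Common ancestors: {1d55eb5}.
The only common ancestor is 1d55eb5, so it is the merge base.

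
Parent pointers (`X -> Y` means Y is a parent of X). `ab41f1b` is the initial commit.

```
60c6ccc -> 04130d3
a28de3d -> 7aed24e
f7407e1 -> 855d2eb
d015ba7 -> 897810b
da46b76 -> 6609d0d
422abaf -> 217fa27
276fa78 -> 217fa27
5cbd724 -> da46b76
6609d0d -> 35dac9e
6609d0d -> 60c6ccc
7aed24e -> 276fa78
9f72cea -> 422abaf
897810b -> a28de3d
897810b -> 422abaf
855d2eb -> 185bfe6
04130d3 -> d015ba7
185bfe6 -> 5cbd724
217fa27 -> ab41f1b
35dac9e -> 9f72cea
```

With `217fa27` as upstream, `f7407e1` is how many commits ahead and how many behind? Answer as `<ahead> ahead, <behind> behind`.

16 ahead, 0 behind

Reachable from f7407e1: {04130d3, 185bfe6, 217fa27, 276fa78, 35dac9e, 422abaf, 5cbd724, 60c6ccc, 6609d0d, 7aed24e, 855d2eb, 897810b, 9f72cea, a28de3d, ab41f1b, d015ba7, da46b76, f7407e1}.
Reachable from 217fa27: {217fa27, ab41f1b}.
Only in f7407e1's history (ahead): {04130d3, 185bfe6, 276fa78, 35dac9e, 422abaf, 5cbd724, 60c6ccc, 6609d0d, 7aed24e, 855d2eb, 897810b, 9f72cea, a28de3d, d015ba7, da46b76, f7407e1} — 16.
Only in 217fa27's history (behind): {} — 0.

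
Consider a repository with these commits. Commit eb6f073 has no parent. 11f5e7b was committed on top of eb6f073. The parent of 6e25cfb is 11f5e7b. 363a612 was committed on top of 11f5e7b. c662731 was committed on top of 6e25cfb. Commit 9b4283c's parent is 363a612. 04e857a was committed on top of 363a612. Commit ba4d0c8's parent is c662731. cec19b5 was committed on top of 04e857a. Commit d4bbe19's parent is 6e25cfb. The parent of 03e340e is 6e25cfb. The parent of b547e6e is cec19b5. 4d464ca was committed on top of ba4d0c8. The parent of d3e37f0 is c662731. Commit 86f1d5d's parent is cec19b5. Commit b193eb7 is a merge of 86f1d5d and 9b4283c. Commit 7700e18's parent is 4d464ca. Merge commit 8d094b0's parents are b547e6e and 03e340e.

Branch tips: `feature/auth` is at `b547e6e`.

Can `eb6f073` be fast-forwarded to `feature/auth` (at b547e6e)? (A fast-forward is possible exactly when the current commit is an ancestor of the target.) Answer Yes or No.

A fast-forward from eb6f073 to b547e6e is possible iff eb6f073 is an ancestor of b547e6e.
Ancestors of b547e6e: {04e857a, 11f5e7b, 363a612, b547e6e, cec19b5, eb6f073}.
eb6f073 is among them, so fast-forward is possible.

Yes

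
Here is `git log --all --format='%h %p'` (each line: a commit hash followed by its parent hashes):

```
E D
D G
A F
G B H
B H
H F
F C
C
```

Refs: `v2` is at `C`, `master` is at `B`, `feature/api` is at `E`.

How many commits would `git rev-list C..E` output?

6

Reachable from E: {B, C, D, E, F, G, H}.
Reachable from C: {C}.
In E's history but not C's: {B, D, E, F, G, H} — 6 commits.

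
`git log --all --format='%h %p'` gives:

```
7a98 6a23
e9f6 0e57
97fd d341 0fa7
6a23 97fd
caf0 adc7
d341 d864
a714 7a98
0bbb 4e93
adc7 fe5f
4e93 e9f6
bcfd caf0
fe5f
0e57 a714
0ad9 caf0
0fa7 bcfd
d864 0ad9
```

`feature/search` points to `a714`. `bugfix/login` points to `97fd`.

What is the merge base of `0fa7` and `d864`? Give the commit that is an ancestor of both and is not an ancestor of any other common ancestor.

Ancestors of 0fa7: {0fa7, adc7, bcfd, caf0, fe5f}.
Ancestors of d864: {0ad9, adc7, caf0, d864, fe5f}.
Common ancestors: {adc7, caf0, fe5f}.
Among these, caf0 is not an ancestor of any other common ancestor — it is the merge base.

caf0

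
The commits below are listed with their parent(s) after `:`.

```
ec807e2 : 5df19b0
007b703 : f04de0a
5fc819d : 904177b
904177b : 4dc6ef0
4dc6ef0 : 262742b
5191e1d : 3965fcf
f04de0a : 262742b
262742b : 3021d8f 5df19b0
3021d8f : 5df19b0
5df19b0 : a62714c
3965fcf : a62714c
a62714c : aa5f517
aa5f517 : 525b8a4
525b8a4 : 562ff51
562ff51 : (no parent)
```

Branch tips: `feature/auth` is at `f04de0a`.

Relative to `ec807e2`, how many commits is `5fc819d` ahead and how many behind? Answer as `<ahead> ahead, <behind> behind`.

5 ahead, 1 behind

Reachable from 5fc819d: {262742b, 3021d8f, 4dc6ef0, 525b8a4, 562ff51, 5df19b0, 5fc819d, 904177b, a62714c, aa5f517}.
Reachable from ec807e2: {525b8a4, 562ff51, 5df19b0, a62714c, aa5f517, ec807e2}.
Only in 5fc819d's history (ahead): {262742b, 3021d8f, 4dc6ef0, 5fc819d, 904177b} — 5.
Only in ec807e2's history (behind): {ec807e2} — 1.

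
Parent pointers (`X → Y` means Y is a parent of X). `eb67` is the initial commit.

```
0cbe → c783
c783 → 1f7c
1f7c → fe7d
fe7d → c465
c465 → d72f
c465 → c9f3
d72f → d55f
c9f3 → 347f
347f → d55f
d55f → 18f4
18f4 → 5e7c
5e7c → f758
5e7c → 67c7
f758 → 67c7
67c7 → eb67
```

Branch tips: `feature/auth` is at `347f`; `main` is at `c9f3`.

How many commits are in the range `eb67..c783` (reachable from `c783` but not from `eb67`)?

Reachable from c783: {18f4, 1f7c, 347f, 5e7c, 67c7, c465, c783, c9f3, d55f, d72f, eb67, f758, fe7d}.
Reachable from eb67: {eb67}.
In c783's history but not eb67's: {18f4, 1f7c, 347f, 5e7c, 67c7, c465, c783, c9f3, d55f, d72f, f758, fe7d} — 12 commits.

12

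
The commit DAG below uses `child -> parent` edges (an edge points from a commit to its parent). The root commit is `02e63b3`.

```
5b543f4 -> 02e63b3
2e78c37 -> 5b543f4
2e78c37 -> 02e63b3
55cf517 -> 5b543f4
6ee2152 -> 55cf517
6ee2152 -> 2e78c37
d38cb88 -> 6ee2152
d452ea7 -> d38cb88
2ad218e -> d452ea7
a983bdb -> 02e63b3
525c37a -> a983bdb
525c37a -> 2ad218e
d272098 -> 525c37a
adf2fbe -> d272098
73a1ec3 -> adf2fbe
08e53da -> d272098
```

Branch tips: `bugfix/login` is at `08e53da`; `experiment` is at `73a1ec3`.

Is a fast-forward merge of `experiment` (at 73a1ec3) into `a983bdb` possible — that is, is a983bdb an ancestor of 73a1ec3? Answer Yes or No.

Yes

A fast-forward from a983bdb to 73a1ec3 is possible iff a983bdb is an ancestor of 73a1ec3.
Ancestors of 73a1ec3: {02e63b3, 2ad218e, 2e78c37, 525c37a, 55cf517, 5b543f4, 6ee2152, 73a1ec3, a983bdb, adf2fbe, d272098, d38cb88, d452ea7}.
a983bdb is among them, so fast-forward is possible.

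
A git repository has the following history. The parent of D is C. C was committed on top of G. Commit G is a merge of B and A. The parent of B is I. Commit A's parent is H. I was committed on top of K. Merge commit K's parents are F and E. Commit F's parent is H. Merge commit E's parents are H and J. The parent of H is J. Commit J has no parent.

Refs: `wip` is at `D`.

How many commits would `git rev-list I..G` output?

3

Reachable from G: {A, B, E, F, G, H, I, J, K}.
Reachable from I: {E, F, H, I, J, K}.
In G's history but not I's: {A, B, G} — 3 commits.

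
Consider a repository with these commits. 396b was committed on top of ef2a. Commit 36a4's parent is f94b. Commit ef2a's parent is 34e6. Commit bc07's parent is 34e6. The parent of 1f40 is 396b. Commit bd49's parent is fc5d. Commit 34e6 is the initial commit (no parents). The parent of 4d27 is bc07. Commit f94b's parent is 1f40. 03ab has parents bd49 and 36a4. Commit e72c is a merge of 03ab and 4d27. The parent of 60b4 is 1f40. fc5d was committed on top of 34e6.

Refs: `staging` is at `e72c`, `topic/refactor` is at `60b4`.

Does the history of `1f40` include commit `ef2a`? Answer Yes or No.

Ancestors of 1f40 (commits reachable by following parents): {1f40, 34e6, 396b, ef2a}.
ef2a is in that set, so it is an ancestor of 1f40.

Yes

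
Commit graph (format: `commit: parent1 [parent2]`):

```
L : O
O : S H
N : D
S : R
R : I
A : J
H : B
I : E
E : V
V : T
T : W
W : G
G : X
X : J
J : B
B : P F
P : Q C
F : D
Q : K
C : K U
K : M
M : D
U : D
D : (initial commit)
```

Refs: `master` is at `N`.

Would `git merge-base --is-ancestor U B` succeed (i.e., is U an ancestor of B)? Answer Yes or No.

Ancestors of B (commits reachable by following parents): {B, C, D, F, K, M, P, Q, U}.
U is in that set, so it is an ancestor of B.

Yes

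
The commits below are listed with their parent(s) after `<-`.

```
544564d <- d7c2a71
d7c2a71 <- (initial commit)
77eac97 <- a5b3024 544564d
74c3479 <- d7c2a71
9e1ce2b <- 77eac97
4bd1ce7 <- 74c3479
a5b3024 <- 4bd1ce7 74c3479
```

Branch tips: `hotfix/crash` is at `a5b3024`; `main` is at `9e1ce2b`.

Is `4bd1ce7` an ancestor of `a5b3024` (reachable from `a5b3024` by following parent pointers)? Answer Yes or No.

Yes

Ancestors of a5b3024 (commits reachable by following parents): {4bd1ce7, 74c3479, a5b3024, d7c2a71}.
4bd1ce7 is in that set, so it is an ancestor of a5b3024.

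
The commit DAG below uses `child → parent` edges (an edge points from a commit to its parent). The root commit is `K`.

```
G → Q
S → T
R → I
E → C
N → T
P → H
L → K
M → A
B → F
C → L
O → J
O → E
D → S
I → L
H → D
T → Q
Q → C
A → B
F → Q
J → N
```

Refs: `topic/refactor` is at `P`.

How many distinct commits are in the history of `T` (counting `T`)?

5

Walking parent pointers from T: reachable set = {C, K, L, Q, T}.
That is 5 commits.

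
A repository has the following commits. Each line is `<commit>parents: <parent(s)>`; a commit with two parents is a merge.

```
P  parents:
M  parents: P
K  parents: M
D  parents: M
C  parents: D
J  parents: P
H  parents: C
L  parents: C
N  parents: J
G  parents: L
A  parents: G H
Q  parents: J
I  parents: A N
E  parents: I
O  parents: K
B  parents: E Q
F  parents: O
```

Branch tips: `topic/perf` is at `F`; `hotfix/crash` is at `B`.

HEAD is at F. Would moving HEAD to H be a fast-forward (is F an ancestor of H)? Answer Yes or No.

A fast-forward from F to H is possible iff F is an ancestor of H.
Ancestors of H: {C, D, H, M, P}.
F is not among them, so fast-forward is not possible.

No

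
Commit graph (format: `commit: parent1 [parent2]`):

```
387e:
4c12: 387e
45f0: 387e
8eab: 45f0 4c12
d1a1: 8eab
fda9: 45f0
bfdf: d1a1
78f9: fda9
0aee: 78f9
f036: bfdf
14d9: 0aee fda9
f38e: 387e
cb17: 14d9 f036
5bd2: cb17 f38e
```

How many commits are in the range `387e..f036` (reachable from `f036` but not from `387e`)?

Reachable from f036: {387e, 45f0, 4c12, 8eab, bfdf, d1a1, f036}.
Reachable from 387e: {387e}.
In f036's history but not 387e's: {45f0, 4c12, 8eab, bfdf, d1a1, f036} — 6 commits.

6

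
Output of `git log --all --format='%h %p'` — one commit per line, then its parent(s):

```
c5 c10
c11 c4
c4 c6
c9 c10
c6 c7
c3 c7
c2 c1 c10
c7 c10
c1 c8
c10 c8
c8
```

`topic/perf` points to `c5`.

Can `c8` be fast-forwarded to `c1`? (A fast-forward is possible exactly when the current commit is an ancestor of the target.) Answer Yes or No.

Yes

A fast-forward from c8 to c1 is possible iff c8 is an ancestor of c1.
Ancestors of c1: {c1, c8}.
c8 is among them, so fast-forward is possible.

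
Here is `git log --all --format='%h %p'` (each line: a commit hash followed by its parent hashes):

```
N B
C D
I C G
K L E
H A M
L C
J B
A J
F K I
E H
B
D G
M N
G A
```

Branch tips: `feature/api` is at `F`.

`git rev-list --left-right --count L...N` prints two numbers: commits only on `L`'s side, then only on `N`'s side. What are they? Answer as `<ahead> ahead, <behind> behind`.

Reachable from L: {A, B, C, D, G, J, L}.
Reachable from N: {B, N}.
Only in L's history (ahead): {A, C, D, G, J, L} — 6.
Only in N's history (behind): {N} — 1.

6 ahead, 1 behind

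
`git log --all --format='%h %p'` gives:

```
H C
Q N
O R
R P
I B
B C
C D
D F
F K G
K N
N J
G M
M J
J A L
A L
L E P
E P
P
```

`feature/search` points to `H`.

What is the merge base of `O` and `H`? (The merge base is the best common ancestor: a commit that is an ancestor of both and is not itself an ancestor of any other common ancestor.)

P

Ancestors of O: {O, P, R}.
Ancestors of H: {A, C, D, E, F, G, H, J, K, L, M, N, P}.
Common ancestors: {P}.
The only common ancestor is P, so it is the merge base.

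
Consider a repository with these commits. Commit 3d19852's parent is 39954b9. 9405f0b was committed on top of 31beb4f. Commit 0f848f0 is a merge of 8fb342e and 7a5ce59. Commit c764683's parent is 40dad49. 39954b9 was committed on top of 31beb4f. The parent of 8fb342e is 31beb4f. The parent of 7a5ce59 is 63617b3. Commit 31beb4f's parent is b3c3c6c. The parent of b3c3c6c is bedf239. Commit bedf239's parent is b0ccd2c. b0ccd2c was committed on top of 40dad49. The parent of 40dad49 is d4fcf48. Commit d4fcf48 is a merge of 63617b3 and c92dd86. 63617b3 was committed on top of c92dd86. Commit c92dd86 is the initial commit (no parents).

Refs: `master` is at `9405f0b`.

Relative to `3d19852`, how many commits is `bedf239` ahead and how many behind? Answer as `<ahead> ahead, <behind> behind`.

0 ahead, 4 behind

Reachable from bedf239: {40dad49, 63617b3, b0ccd2c, bedf239, c92dd86, d4fcf48}.
Reachable from 3d19852: {31beb4f, 39954b9, 3d19852, 40dad49, 63617b3, b0ccd2c, b3c3c6c, bedf239, c92dd86, d4fcf48}.
Only in bedf239's history (ahead): {} — 0.
Only in 3d19852's history (behind): {31beb4f, 39954b9, 3d19852, b3c3c6c} — 4.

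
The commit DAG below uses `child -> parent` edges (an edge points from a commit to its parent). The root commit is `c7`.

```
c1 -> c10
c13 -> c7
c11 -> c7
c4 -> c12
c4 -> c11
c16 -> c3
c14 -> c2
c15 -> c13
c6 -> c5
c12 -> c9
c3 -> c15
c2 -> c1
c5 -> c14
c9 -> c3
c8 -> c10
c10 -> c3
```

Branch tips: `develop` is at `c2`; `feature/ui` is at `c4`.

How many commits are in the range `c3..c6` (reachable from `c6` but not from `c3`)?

6

Reachable from c6: {c1, c10, c13, c14, c15, c2, c3, c5, c6, c7}.
Reachable from c3: {c13, c15, c3, c7}.
In c6's history but not c3's: {c1, c10, c14, c2, c5, c6} — 6 commits.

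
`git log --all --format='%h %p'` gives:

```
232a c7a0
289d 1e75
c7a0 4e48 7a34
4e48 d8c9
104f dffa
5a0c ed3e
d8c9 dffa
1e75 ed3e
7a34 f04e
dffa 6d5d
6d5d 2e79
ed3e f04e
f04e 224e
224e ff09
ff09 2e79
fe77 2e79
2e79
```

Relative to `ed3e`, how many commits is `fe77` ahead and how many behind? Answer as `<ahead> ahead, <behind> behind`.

1 ahead, 4 behind

Reachable from fe77: {2e79, fe77}.
Reachable from ed3e: {224e, 2e79, ed3e, f04e, ff09}.
Only in fe77's history (ahead): {fe77} — 1.
Only in ed3e's history (behind): {224e, ed3e, f04e, ff09} — 4.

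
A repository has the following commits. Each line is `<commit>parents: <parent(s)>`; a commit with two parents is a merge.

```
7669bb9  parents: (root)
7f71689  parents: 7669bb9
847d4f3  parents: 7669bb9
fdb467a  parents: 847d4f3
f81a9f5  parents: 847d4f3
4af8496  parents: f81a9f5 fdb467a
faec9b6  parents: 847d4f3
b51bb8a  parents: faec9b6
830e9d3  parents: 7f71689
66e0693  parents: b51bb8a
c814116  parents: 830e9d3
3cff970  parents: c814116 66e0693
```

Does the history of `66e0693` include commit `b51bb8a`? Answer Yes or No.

Yes

Ancestors of 66e0693 (commits reachable by following parents): {66e0693, 7669bb9, 847d4f3, b51bb8a, faec9b6}.
b51bb8a is in that set, so it is an ancestor of 66e0693.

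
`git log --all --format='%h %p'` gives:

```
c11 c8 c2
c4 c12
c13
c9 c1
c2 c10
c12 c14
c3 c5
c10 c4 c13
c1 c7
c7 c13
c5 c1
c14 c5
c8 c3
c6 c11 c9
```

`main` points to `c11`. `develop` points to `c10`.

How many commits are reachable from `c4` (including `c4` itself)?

7

Walking parent pointers from c4: reachable set = {c1, c12, c13, c14, c4, c5, c7}.
That is 7 commits.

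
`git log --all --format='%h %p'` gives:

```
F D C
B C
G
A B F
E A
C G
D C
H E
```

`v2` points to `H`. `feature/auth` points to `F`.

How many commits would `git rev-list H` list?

8

Walking parent pointers from H: reachable set = {A, B, C, D, E, F, G, H}.
That is 8 commits.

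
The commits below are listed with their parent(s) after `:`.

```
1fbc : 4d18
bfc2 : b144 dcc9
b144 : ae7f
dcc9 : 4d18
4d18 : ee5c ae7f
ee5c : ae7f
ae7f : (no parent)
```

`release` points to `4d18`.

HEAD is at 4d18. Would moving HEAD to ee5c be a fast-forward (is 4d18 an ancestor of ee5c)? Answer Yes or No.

No

A fast-forward from 4d18 to ee5c is possible iff 4d18 is an ancestor of ee5c.
Ancestors of ee5c: {ae7f, ee5c}.
4d18 is not among them, so fast-forward is not possible.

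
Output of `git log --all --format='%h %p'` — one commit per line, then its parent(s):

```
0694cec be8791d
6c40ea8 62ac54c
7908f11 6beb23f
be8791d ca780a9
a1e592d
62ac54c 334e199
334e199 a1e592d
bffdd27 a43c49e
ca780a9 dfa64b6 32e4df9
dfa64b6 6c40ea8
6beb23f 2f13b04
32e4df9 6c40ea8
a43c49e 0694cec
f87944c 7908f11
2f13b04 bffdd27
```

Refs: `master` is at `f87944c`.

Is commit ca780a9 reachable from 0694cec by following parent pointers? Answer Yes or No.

Yes

Ancestors of 0694cec (commits reachable by following parents): {0694cec, 32e4df9, 334e199, 62ac54c, 6c40ea8, a1e592d, be8791d, ca780a9, dfa64b6}.
ca780a9 is in that set, so it is an ancestor of 0694cec.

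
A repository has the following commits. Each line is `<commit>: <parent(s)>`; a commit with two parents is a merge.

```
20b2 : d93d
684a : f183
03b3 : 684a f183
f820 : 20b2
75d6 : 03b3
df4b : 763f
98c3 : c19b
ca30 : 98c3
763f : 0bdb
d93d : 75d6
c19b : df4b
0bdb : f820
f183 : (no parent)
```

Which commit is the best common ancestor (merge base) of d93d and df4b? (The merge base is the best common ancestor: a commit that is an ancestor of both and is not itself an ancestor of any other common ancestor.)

Ancestors of d93d: {03b3, 684a, 75d6, d93d, f183}.
Ancestors of df4b: {03b3, 0bdb, 20b2, 684a, 75d6, 763f, d93d, df4b, f183, f820}.
Common ancestors: {03b3, 684a, 75d6, d93d, f183}.
Among these, d93d is not an ancestor of any other common ancestor — it is the merge base.

d93d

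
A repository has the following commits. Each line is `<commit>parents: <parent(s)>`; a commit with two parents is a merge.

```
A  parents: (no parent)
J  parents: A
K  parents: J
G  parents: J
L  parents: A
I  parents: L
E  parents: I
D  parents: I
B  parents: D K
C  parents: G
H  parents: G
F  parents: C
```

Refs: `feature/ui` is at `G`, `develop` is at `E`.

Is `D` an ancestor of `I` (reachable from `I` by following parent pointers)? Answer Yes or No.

Ancestors of I: {A, I, L}.
D is not in that set, so it is not an ancestor of I.

No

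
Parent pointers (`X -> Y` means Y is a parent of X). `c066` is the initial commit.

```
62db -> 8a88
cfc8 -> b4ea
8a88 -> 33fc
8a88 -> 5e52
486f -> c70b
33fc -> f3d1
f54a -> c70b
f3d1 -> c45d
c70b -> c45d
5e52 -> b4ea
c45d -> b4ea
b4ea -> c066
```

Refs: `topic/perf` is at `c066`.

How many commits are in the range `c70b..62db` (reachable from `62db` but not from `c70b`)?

5

Reachable from 62db: {33fc, 5e52, 62db, 8a88, b4ea, c066, c45d, f3d1}.
Reachable from c70b: {b4ea, c066, c45d, c70b}.
In 62db's history but not c70b's: {33fc, 5e52, 62db, 8a88, f3d1} — 5 commits.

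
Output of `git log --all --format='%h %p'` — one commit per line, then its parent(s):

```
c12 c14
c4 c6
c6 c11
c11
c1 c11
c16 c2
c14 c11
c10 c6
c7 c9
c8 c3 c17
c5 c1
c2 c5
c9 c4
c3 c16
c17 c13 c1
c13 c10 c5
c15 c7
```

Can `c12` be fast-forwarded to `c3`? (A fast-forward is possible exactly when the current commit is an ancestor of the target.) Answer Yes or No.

No

A fast-forward from c12 to c3 is possible iff c12 is an ancestor of c3.
Ancestors of c3: {c1, c11, c16, c2, c3, c5}.
c12 is not among them, so fast-forward is not possible.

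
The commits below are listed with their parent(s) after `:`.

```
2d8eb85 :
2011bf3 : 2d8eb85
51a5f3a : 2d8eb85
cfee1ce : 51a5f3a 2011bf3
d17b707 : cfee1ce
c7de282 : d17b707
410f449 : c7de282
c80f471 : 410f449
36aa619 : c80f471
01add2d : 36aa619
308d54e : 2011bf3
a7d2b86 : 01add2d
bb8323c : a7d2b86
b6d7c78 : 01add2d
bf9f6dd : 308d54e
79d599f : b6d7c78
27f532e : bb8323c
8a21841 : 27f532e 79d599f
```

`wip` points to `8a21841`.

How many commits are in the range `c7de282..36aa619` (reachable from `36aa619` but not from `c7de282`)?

Reachable from 36aa619: {2011bf3, 2d8eb85, 36aa619, 410f449, 51a5f3a, c7de282, c80f471, cfee1ce, d17b707}.
Reachable from c7de282: {2011bf3, 2d8eb85, 51a5f3a, c7de282, cfee1ce, d17b707}.
In 36aa619's history but not c7de282's: {36aa619, 410f449, c80f471} — 3 commits.

3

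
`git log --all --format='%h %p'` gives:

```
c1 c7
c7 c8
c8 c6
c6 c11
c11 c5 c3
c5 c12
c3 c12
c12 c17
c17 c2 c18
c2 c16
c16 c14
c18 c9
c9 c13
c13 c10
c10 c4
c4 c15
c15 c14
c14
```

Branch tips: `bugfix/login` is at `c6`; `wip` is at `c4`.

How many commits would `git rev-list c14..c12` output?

10

Reachable from c12: {c10, c12, c13, c14, c15, c16, c17, c18, c2, c4, c9}.
Reachable from c14: {c14}.
In c12's history but not c14's: {c10, c12, c13, c15, c16, c17, c18, c2, c4, c9} — 10 commits.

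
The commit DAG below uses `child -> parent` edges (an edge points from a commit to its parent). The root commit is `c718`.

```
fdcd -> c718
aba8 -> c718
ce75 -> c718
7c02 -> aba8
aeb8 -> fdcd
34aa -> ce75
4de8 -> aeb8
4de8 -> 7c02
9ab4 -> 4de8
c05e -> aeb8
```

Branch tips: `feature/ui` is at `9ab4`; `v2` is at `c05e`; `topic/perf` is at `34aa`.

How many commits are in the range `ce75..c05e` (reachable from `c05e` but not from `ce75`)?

3

Reachable from c05e: {aeb8, c05e, c718, fdcd}.
Reachable from ce75: {c718, ce75}.
In c05e's history but not ce75's: {aeb8, c05e, fdcd} — 3 commits.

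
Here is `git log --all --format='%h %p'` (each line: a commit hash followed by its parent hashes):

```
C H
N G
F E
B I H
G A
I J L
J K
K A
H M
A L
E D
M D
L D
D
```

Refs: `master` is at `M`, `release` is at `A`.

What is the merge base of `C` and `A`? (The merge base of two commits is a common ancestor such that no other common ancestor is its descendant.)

D

Ancestors of C: {C, D, H, M}.
Ancestors of A: {A, D, L}.
Common ancestors: {D}.
The only common ancestor is D, so it is the merge base.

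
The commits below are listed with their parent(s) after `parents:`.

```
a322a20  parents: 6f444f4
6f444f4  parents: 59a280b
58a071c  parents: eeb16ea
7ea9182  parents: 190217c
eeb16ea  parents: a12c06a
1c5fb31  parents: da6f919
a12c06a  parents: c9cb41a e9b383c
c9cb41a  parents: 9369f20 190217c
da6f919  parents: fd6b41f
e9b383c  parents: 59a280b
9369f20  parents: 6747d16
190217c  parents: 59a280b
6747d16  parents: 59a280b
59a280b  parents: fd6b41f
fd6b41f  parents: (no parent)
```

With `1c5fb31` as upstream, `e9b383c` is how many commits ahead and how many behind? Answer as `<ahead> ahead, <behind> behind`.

Reachable from e9b383c: {59a280b, e9b383c, fd6b41f}.
Reachable from 1c5fb31: {1c5fb31, da6f919, fd6b41f}.
Only in e9b383c's history (ahead): {59a280b, e9b383c} — 2.
Only in 1c5fb31's history (behind): {1c5fb31, da6f919} — 2.

2 ahead, 2 behind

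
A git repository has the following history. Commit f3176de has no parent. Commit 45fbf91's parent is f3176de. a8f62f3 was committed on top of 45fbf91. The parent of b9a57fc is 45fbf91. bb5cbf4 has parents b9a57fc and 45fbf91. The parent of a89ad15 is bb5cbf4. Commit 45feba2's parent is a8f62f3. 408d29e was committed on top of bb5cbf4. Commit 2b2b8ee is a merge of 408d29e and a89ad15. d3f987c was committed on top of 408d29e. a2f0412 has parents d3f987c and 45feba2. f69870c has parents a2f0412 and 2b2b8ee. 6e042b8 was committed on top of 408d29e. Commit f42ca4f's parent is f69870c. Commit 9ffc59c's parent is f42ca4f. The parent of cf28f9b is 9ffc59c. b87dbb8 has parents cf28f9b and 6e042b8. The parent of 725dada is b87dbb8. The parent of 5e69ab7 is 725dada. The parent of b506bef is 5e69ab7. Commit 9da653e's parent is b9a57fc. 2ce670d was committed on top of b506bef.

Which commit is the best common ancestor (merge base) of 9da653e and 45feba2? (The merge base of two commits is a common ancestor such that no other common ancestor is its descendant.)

Ancestors of 9da653e: {45fbf91, 9da653e, b9a57fc, f3176de}.
Ancestors of 45feba2: {45fbf91, 45feba2, a8f62f3, f3176de}.
Common ancestors: {45fbf91, f3176de}.
Among these, 45fbf91 is not an ancestor of any other common ancestor — it is the merge base.

45fbf91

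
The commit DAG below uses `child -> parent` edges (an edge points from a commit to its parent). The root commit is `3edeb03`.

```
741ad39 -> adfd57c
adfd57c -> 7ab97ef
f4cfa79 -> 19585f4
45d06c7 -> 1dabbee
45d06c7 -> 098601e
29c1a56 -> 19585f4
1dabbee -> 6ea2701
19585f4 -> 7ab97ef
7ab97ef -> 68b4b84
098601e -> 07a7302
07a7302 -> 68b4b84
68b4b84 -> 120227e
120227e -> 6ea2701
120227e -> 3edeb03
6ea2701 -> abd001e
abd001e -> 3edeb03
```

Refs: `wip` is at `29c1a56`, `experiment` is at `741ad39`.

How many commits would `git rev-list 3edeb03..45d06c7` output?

Reachable from 45d06c7: {07a7302, 098601e, 120227e, 1dabbee, 3edeb03, 45d06c7, 68b4b84, 6ea2701, abd001e}.
Reachable from 3edeb03: {3edeb03}.
In 45d06c7's history but not 3edeb03's: {07a7302, 098601e, 120227e, 1dabbee, 45d06c7, 68b4b84, 6ea2701, abd001e} — 8 commits.

8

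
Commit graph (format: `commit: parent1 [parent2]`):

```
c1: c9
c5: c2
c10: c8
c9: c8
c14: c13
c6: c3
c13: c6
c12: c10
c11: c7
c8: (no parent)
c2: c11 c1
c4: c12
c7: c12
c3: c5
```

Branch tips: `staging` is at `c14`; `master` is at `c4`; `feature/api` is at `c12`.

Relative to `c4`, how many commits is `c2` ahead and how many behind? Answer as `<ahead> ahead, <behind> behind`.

5 ahead, 1 behind

Reachable from c2: {c1, c10, c11, c12, c2, c7, c8, c9}.
Reachable from c4: {c10, c12, c4, c8}.
Only in c2's history (ahead): {c1, c11, c2, c7, c9} — 5.
Only in c4's history (behind): {c4} — 1.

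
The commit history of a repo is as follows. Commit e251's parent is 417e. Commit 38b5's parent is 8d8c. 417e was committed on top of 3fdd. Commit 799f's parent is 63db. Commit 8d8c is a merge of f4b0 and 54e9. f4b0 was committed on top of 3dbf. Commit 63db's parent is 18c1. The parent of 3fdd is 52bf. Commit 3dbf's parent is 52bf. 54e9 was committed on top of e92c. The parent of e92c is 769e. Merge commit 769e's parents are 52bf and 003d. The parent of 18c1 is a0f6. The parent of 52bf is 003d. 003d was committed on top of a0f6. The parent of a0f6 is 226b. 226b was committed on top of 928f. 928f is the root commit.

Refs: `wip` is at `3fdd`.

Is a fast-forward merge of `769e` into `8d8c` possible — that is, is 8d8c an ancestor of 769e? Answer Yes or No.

No

A fast-forward from 8d8c to 769e is possible iff 8d8c is an ancestor of 769e.
Ancestors of 769e: {003d, 226b, 52bf, 769e, 928f, a0f6}.
8d8c is not among them, so fast-forward is not possible.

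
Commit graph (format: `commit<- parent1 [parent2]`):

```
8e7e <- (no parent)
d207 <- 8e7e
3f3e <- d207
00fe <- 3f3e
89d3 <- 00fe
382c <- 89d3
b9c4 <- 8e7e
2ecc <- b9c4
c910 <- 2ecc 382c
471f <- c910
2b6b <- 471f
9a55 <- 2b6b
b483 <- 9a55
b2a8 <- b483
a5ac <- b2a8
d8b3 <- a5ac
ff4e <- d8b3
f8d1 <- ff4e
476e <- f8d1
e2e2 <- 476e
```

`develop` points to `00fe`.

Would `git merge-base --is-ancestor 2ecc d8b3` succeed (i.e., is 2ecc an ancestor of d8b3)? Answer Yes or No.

Yes

Ancestors of d8b3 (commits reachable by following parents): {00fe, 2b6b, 2ecc, 382c, 3f3e, 471f, 89d3, 8e7e, 9a55, a5ac, b2a8, b483, b9c4, c910, d207, d8b3}.
2ecc is in that set, so it is an ancestor of d8b3.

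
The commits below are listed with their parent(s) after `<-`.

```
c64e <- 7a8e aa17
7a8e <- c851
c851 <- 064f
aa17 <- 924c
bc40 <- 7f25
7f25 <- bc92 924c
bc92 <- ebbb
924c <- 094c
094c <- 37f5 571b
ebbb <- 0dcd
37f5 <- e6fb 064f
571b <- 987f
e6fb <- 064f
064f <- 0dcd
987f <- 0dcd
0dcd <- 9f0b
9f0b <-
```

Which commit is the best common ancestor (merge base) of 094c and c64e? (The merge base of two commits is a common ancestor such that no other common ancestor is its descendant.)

Ancestors of 094c: {064f, 094c, 0dcd, 37f5, 571b, 987f, 9f0b, e6fb}.
Ancestors of c64e: {064f, 094c, 0dcd, 37f5, 571b, 7a8e, 924c, 987f, 9f0b, aa17, c64e, c851, e6fb}.
Common ancestors: {064f, 094c, 0dcd, 37f5, 571b, 987f, 9f0b, e6fb}.
Among these, 094c is not an ancestor of any other common ancestor — it is the merge base.

094c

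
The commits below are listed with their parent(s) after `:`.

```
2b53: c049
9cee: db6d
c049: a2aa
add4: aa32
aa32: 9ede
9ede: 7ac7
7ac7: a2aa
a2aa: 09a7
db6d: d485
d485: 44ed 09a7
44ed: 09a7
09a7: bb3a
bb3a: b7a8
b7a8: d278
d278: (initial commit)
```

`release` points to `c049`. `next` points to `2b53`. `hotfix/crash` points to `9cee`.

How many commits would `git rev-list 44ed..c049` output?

Reachable from c049: {09a7, a2aa, b7a8, bb3a, c049, d278}.
Reachable from 44ed: {09a7, 44ed, b7a8, bb3a, d278}.
In c049's history but not 44ed's: {a2aa, c049} — 2 commits.

2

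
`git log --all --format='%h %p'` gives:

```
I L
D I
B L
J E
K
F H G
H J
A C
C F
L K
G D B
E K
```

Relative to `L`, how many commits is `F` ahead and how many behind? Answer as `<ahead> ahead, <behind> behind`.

Reachable from F: {B, D, E, F, G, H, I, J, K, L}.
Reachable from L: {K, L}.
Only in F's history (ahead): {B, D, E, F, G, H, I, J} — 8.
Only in L's history (behind): {} — 0.

8 ahead, 0 behind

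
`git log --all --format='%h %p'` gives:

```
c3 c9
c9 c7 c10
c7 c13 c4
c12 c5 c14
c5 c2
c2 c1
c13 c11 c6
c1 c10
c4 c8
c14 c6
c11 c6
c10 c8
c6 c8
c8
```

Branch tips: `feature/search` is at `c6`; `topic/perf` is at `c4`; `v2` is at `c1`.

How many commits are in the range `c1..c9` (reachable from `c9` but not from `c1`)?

6

Reachable from c9: {c10, c11, c13, c4, c6, c7, c8, c9}.
Reachable from c1: {c1, c10, c8}.
In c9's history but not c1's: {c11, c13, c4, c6, c7, c9} — 6 commits.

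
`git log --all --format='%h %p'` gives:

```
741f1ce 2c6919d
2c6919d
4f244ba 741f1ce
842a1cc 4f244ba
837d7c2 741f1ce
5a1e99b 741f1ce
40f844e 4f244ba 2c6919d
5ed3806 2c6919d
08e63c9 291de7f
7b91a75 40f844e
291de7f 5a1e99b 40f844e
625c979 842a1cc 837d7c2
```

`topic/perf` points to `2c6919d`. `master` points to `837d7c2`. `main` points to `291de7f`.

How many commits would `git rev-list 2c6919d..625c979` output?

5

Reachable from 625c979: {2c6919d, 4f244ba, 625c979, 741f1ce, 837d7c2, 842a1cc}.
Reachable from 2c6919d: {2c6919d}.
In 625c979's history but not 2c6919d's: {4f244ba, 625c979, 741f1ce, 837d7c2, 842a1cc} — 5 commits.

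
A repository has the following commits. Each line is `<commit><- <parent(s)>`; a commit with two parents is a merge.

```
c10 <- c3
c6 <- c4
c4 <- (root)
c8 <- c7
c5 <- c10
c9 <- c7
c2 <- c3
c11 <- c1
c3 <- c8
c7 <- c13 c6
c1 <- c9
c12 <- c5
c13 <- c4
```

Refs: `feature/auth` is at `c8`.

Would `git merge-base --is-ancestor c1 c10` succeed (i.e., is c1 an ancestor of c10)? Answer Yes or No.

No

Ancestors of c10: {c10, c13, c3, c4, c6, c7, c8}.
c1 is not in that set, so it is not an ancestor of c10.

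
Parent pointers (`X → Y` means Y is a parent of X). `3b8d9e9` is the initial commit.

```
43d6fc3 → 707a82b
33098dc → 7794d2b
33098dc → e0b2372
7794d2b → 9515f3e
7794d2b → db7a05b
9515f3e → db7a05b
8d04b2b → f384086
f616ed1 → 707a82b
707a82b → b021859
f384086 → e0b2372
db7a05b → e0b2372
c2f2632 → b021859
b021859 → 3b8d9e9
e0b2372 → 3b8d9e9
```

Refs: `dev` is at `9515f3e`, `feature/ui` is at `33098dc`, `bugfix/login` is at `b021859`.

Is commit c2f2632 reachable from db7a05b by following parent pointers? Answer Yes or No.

Ancestors of db7a05b: {3b8d9e9, db7a05b, e0b2372}.
c2f2632 is not in that set, so it is not an ancestor of db7a05b.

No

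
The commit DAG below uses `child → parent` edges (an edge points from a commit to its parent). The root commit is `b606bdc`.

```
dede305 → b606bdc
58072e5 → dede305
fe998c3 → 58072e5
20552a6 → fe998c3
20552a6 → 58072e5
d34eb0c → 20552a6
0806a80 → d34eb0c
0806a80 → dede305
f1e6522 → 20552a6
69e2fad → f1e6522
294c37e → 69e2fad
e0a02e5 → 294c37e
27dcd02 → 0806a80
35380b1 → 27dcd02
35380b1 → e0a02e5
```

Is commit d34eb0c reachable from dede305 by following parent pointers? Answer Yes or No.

No

Ancestors of dede305: {b606bdc, dede305}.
d34eb0c is not in that set, so it is not an ancestor of dede305.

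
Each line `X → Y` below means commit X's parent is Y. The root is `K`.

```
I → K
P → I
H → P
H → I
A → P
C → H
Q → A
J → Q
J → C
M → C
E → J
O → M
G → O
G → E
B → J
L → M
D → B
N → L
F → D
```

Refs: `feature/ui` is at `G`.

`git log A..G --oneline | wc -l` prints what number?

Reachable from G: {A, C, E, G, H, I, J, K, M, O, P, Q}.
Reachable from A: {A, I, K, P}.
In G's history but not A's: {C, E, G, H, J, M, O, Q} — 8 commits.

8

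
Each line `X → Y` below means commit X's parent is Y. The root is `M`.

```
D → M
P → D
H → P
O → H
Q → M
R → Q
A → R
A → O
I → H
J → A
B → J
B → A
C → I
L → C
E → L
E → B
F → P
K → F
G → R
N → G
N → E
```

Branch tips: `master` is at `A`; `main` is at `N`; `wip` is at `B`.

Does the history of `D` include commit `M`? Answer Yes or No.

Ancestors of D (commits reachable by following parents): {D, M}.
M is in that set, so it is an ancestor of D.

Yes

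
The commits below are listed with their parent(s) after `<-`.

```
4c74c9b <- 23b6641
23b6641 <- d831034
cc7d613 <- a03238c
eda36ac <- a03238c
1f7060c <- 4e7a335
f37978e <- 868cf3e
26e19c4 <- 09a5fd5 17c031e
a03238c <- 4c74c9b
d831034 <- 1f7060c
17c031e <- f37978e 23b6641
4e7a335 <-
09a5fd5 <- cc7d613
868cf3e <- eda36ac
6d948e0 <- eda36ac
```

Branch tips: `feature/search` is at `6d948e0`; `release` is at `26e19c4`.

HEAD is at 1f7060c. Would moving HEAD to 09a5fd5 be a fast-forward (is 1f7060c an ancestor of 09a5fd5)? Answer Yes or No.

A fast-forward from 1f7060c to 09a5fd5 is possible iff 1f7060c is an ancestor of 09a5fd5.
Ancestors of 09a5fd5: {09a5fd5, 1f7060c, 23b6641, 4c74c9b, 4e7a335, a03238c, cc7d613, d831034}.
1f7060c is among them, so fast-forward is possible.

Yes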